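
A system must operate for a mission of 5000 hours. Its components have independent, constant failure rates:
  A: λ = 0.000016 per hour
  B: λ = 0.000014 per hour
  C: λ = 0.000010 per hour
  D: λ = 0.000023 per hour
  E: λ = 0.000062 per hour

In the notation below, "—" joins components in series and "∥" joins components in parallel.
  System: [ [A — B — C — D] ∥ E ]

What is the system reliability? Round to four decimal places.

0.9280

R(A) = exp(−0.000016 × 5000) = 0.923116
R(B) = exp(−0.000014 × 5000) = 0.932394
R(C) = exp(−0.000010 × 5000) = 0.951229
R(D) = exp(−0.000023 × 5000) = 0.891366
R(E) = exp(−0.000062 × 5000) = 0.733447
Series (A, B, C, and D): 0.923116 × 0.932394 × 0.951229 × 0.891366 = 0.729788
Parallel ([0.729788] and E): 1 − (1 − 0.729788)(1 − 0.733447) = 0.9280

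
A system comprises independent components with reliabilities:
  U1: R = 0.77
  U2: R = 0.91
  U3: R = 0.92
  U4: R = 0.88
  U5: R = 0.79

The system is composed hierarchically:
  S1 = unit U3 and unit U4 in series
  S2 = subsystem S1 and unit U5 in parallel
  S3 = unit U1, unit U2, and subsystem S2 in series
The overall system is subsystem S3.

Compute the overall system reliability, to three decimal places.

0.673

Series (U3 and U4): 0.92000 × 0.88000 = 0.80960
Parallel ([0.80960] and U5): 1 − (1 − 0.80960)(1 − 0.79000) = 0.96002
Series (U1, U2, and [0.96002]): 0.77000 × 0.91000 × 0.96002 = 0.673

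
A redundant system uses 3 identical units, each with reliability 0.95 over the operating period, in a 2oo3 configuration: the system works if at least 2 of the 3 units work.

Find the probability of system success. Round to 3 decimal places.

R = Σ_{i=2}^{3} C(3,i) p^i (1−p)^{3−i} with p = 0.95
C(3,2)·0.95^2·0.05^1 = 0.13538
C(3,3)·0.95^3·0.05^0 = 0.85738
Sum = 0.993

0.993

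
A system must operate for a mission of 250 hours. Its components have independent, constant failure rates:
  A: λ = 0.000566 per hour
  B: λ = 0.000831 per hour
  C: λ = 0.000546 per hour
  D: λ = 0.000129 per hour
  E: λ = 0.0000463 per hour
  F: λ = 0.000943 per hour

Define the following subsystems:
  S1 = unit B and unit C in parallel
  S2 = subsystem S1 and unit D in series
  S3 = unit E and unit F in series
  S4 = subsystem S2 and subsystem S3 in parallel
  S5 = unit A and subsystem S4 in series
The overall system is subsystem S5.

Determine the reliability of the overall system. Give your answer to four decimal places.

R(A) = exp(−0.000566 × 250) = 0.868055
R(B) = exp(−0.000831 × 250) = 0.812410
R(C) = exp(−0.000546 × 250) = 0.872406
R(D) = exp(−0.000129 × 250) = 0.968264
R(E) = exp(−0.0000463 × 250) = 0.988492
R(F) = exp(−0.000943 × 250) = 0.789978
Parallel (B and C): 1 − (1 − 0.812410)(1 − 0.872406) = 0.976065
Series ([0.976065] and D): 0.976065 × 0.968264 = 0.945089
Series (E and F): 0.988492 × 0.789978 = 0.780887
Parallel ([0.945089] and [0.780887]): 1 − (1 − 0.945089)(1 − 0.780887) = 0.987968
Series (A and [0.987968]): 0.868055 × 0.987968 = 0.8576

0.8576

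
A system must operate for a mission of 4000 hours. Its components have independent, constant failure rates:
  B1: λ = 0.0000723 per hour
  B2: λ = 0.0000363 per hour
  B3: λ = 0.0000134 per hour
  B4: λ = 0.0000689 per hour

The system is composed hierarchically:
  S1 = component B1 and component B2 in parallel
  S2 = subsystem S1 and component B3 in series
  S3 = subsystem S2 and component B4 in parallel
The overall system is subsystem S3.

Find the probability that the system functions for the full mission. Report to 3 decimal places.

R(B1) = exp(−0.0000723 × 4000) = 0.74886
R(B2) = exp(−0.0000363 × 4000) = 0.86485
R(B3) = exp(−0.0000134 × 4000) = 0.94781
R(B4) = exp(−0.0000689 × 4000) = 0.75912
Parallel (B1 and B2): 1 − (1 − 0.74886)(1 − 0.86485) = 0.96606
Series ([0.96606] and B3): 0.96606 × 0.94781 = 0.91564
Parallel ([0.91564] and B4): 1 − (1 − 0.91564)(1 − 0.75912) = 0.980

0.980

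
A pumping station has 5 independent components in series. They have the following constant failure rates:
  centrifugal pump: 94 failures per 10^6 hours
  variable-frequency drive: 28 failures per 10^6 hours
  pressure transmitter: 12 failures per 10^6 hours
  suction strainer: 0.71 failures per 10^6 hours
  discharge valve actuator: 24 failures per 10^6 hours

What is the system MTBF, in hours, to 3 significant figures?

Series of exponential components: λ_sys = Σ λ_i
λ_sys = 0.000094 + 0.000028 + 0.000012 + 0.00000071 + 0.000024 = 1.5871e-04 /h
MTBF = 1 / λ_sys = 6300 h

6300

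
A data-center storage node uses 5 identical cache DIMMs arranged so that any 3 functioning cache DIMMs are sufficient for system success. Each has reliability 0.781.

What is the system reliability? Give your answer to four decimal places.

0.9264

R = Σ_{i=3}^{5} C(5,i) p^i (1−p)^{5−i} with p = 0.781
C(5,3)·0.781^3·0.219^2 = 0.228476
C(5,4)·0.781^4·0.219^1 = 0.407397
C(5,5)·0.781^5·0.219^0 = 0.290573
Sum = 0.9264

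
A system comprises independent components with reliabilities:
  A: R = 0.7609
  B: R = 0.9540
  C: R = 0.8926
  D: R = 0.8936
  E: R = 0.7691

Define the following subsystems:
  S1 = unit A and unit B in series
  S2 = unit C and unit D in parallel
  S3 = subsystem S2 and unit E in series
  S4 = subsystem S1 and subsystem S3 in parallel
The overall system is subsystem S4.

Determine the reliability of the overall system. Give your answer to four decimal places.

0.9343

Series (A and B): 0.760900 × 0.954000 = 0.725899
Parallel (C and D): 1 − (1 − 0.892600)(1 − 0.893600) = 0.988573
Series ([0.988573] and E): 0.988573 × 0.769100 = 0.760311
Parallel ([0.725899] and [0.760311]): 1 − (1 − 0.725899)(1 − 0.760311) = 0.9343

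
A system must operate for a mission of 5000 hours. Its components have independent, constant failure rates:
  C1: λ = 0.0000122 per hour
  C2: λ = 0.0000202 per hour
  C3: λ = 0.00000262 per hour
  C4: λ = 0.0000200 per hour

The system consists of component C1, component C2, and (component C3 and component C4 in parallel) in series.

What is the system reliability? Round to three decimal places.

R(C1) = exp(−0.0000122 × 5000) = 0.94082
R(C2) = exp(−0.0000202 × 5000) = 0.90393
R(C3) = exp(−0.00000262 × 5000) = 0.98699
R(C4) = exp(−0.0000200 × 5000) = 0.90484
Parallel (C3 and C4): 1 − (1 − 0.98699)(1 − 0.90484) = 0.99876
Series (C1, C2, and [0.99876]): 0.94082 × 0.90393 × 0.99876 = 0.849

0.849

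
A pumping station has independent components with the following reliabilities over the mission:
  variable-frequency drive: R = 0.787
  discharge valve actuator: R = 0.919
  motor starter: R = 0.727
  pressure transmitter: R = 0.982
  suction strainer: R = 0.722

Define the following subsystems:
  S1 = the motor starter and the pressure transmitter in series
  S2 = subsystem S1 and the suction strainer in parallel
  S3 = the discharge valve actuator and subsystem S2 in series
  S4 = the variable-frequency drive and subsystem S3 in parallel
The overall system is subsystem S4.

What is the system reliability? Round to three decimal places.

Series (motor starter and pressure transmitter): 0.72700 × 0.98200 = 0.71391
Parallel ([0.71391] and suction strainer): 1 − (1 − 0.71391)(1 − 0.72200) = 0.92047
Series (discharge valve actuator and [0.92047]): 0.91900 × 0.92047 = 0.84591
Parallel (variable-frequency drive and [0.84591]): 1 − (1 − 0.78700)(1 − 0.84591) = 0.967

0.967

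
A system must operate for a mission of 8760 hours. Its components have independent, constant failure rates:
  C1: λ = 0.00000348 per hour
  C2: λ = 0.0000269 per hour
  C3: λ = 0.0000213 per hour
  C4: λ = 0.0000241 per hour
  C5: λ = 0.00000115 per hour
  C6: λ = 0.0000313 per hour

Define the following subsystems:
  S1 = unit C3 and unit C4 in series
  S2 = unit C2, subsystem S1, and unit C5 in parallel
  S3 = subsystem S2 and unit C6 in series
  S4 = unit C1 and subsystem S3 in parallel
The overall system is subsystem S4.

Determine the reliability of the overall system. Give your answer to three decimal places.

R(C1) = exp(−0.00000348 × 8760) = 0.96998
R(C2) = exp(−0.0000269 × 8760) = 0.79006
R(C3) = exp(−0.0000213 × 8760) = 0.82979
R(C4) = exp(−0.0000241 × 8760) = 0.80968
R(C5) = exp(−0.00000115 × 8760) = 0.98998
R(C6) = exp(−0.0000313 × 8760) = 0.76019
Series (C3 and C4): 0.82979 × 0.80968 = 0.67186
Parallel (C2, [0.67186], and C5): 1 − (1 − 0.79006)(1 − 0.67186)(1 − 0.98998) = 0.99931
Series ([0.99931] and C6): 0.99931 × 0.76019 = 0.75967
Parallel (C1 and [0.75967]): 1 − (1 − 0.96998)(1 − 0.75967) = 0.993

0.993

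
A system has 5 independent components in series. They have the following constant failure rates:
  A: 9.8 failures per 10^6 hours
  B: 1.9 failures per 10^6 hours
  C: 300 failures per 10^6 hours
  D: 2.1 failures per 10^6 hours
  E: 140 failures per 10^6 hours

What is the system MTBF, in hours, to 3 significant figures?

2200

Series of exponential components: λ_sys = Σ λ_i
λ_sys = 0.0000098 + 0.0000019 + 0.00030 + 0.0000021 + 0.00014 = 4.5380e-04 /h
MTBF = 1 / λ_sys = 2200 h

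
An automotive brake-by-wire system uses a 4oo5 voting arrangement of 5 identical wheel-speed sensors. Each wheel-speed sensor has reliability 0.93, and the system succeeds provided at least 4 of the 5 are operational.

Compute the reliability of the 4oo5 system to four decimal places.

0.9575

R = Σ_{i=4}^{5} C(5,i) p^i (1−p)^{5−i} with p = 0.93
C(5,4)·0.93^4·0.07^1 = 0.261818
C(5,5)·0.93^5·0.07^0 = 0.695688
Sum = 0.9575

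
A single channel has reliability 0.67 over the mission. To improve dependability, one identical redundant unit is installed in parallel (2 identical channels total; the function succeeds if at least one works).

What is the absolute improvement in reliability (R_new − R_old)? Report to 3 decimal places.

R_before = 0.67
R_after = 1 − (1 − 0.67)^2 = 0.891
ΔR = 0.891 − 0.67 = 0.221

0.221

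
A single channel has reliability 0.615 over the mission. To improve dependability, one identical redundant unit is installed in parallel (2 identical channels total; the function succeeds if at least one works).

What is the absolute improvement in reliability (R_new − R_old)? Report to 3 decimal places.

0.237

R_before = 0.615
R_after = 1 − (1 − 0.615)^2 = 0.852
ΔR = 0.852 − 0.615 = 0.237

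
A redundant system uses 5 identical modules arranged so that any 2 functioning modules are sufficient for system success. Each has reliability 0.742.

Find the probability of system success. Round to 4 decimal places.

0.9824

R = Σ_{i=2}^{5} C(5,i) p^i (1−p)^{5−i} with p = 0.742
C(5,2)·0.742^2·0.258^3 = 0.094551
C(5,3)·0.742^3·0.258^2 = 0.271926
C(5,4)·0.742^4·0.258^1 = 0.391026
C(5,5)·0.742^5·0.258^0 = 0.224916
Sum = 0.9824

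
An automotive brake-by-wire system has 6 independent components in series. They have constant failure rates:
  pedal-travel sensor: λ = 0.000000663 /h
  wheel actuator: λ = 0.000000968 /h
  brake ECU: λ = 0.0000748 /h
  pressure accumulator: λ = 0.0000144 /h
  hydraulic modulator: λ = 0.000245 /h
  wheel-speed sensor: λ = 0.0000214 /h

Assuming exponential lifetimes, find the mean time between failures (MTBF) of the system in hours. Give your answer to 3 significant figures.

2800

Series of exponential components: λ_sys = Σ λ_i
λ_sys = 0.000000663 + 0.000000968 + 0.0000748 + 0.0000144 + 0.000245 + 0.0000214 = 3.5723e-04 /h
MTBF = 1 / λ_sys = 2800 h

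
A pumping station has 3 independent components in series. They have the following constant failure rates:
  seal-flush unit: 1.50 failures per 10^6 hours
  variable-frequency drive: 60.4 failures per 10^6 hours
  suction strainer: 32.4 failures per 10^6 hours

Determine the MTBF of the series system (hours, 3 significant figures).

Series of exponential components: λ_sys = Σ λ_i
λ_sys = 0.00000150 + 0.0000604 + 0.0000324 = 9.4300e-05 /h
MTBF = 1 / λ_sys = 10600 h

10600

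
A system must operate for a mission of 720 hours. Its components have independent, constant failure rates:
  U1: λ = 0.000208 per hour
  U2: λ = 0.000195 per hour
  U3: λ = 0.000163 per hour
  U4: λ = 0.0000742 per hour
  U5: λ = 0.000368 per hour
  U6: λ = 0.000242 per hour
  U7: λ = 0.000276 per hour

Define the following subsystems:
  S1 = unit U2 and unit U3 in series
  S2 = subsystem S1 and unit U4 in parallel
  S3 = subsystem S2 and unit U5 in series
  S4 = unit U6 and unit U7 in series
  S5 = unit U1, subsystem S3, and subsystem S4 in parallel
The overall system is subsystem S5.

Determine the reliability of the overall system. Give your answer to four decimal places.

0.9895

R(U1) = exp(−0.000208 × 720) = 0.860915
R(U2) = exp(−0.000195 × 720) = 0.869011
R(U3) = exp(−0.000163 × 720) = 0.889265
R(U4) = exp(−0.0000742 × 720) = 0.947978
R(U5) = exp(−0.000368 × 720) = 0.767237
R(U6) = exp(−0.000242 × 720) = 0.840095
R(U7) = exp(−0.000276 × 720) = 0.819779
Series (U2 and U3): 0.869011 × 0.889265 = 0.772781
Parallel ([0.772781] and U4): 1 − (1 − 0.772781)(1 − 0.947978) = 0.988180
Series ([0.988180] and U5): 0.988180 × 0.767237 = 0.758168
Series (U6 and U7): 0.840095 × 0.819779 = 0.688692
Parallel (U1, [0.758168], and [0.688692]): 1 − (1 − 0.860915)(1 − 0.758168)(1 − 0.688692) = 0.9895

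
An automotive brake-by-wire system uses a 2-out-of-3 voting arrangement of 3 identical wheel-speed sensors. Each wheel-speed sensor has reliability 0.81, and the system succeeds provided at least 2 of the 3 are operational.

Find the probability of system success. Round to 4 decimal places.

0.9054

R = Σ_{i=2}^{3} C(3,i) p^i (1−p)^{3−i} with p = 0.81
C(3,2)·0.81^2·0.19^1 = 0.373977
C(3,3)·0.81^3·0.19^0 = 0.531441
Sum = 0.9054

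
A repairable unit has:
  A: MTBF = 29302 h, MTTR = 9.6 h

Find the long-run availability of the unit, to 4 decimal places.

0.9997

A(A) = MTBF/(MTBF+MTTR) = 29302/(29302+9.6) = 0.9997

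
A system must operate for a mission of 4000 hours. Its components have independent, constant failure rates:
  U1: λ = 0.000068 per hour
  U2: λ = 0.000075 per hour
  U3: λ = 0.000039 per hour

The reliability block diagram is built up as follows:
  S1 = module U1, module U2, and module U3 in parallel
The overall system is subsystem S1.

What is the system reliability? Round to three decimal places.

R(U1) = exp(−0.000068 × 4000) = 0.76185
R(U2) = exp(−0.000075 × 4000) = 0.74082
R(U3) = exp(−0.000039 × 4000) = 0.85556
Parallel (U1, U2, and U3): 1 − (1 − 0.76185)(1 − 0.74082)(1 − 0.85556) = 0.991

0.991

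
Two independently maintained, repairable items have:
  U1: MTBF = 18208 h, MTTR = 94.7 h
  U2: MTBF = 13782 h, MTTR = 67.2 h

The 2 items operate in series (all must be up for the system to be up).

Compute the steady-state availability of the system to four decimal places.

0.9900

A(U1) = MTBF/(MTBF+MTTR) = 18208/(18208+94.7) = 0.994826
A(U2) = MTBF/(MTBF+MTTR) = 13782/(13782+67.2) = 0.995148
Series availability: 0.994826 × 0.995148 = 0.9900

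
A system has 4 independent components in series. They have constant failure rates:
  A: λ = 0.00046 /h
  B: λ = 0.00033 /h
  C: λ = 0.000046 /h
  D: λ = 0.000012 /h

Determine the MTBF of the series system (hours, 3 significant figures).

1180

Series of exponential components: λ_sys = Σ λ_i
λ_sys = 0.00046 + 0.00033 + 0.000046 + 0.000012 = 8.4800e-04 /h
MTBF = 1 / λ_sys = 1180 h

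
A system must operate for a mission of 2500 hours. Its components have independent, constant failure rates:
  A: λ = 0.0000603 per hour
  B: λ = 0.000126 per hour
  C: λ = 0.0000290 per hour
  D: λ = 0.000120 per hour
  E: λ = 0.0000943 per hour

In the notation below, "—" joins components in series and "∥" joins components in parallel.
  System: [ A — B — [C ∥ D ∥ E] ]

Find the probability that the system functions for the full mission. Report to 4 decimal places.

R(A) = exp(−0.0000603 × 2500) = 0.860063
R(B) = exp(−0.000126 × 2500) = 0.729789
R(C) = exp(−0.0000290 × 2500) = 0.930066
R(D) = exp(−0.000120 × 2500) = 0.740818
R(E) = exp(−0.0000943 × 2500) = 0.789978
Parallel (C, D, and E): 1 − (1 − 0.930066)(1 − 0.740818)(1 − 0.789978) = 0.996193
Series (A, B, and [0.996193]): 0.860063 × 0.729789 × 0.996193 = 0.6253

0.6253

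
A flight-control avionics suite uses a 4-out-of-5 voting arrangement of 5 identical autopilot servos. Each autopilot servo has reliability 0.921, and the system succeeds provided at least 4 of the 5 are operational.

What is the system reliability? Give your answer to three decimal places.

0.947

R = Σ_{i=4}^{5} C(5,i) p^i (1−p)^{5−i} with p = 0.921
C(5,4)·0.921^4·0.079^1 = 0.28421
C(5,5)·0.921^5·0.079^0 = 0.66267
Sum = 0.947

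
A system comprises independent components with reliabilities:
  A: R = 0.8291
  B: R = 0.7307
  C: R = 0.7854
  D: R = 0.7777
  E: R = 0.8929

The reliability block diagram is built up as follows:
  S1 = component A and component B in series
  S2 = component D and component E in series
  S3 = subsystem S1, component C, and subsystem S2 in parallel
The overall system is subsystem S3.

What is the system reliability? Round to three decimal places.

Series (A and B): 0.82910 × 0.73070 = 0.60582
Series (D and E): 0.77770 × 0.89290 = 0.69441
Parallel ([0.60582], C, and [0.69441]): 1 − (1 − 0.60582)(1 − 0.78540)(1 − 0.69441) = 0.974

0.974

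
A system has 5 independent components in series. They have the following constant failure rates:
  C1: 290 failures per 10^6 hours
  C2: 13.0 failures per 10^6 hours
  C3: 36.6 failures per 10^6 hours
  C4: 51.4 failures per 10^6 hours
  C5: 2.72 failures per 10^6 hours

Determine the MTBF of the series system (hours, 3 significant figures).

2540

Series of exponential components: λ_sys = Σ λ_i
λ_sys = 0.000290 + 0.0000130 + 0.0000366 + 0.0000514 + 0.00000272 = 3.9372e-04 /h
MTBF = 1 / λ_sys = 2540 h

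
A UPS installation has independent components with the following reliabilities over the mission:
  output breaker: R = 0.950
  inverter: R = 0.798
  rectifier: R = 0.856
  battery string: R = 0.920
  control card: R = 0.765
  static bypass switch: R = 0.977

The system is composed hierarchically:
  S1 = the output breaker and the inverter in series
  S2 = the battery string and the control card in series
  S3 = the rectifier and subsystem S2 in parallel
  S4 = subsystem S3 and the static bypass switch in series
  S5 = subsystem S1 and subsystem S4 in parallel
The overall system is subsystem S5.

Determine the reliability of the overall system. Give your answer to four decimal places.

Series (output breaker and inverter): 0.950000 × 0.798000 = 0.758100
Series (battery string and control card): 0.920000 × 0.765000 = 0.703800
Parallel (rectifier and [0.703800]): 1 − (1 − 0.856000)(1 − 0.703800) = 0.957347
Series ([0.957347] and static bypass switch): 0.957347 × 0.977000 = 0.935328
Parallel ([0.758100] and [0.935328]): 1 − (1 − 0.758100)(1 − 0.935328) = 0.9844

0.9844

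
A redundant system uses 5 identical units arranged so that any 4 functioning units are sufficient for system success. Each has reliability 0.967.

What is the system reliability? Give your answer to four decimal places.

0.9898

R = Σ_{i=4}^{5} C(5,i) p^i (1−p)^{5−i} with p = 0.967
C(5,4)·0.967^4·0.033^1 = 0.144275
C(5,5)·0.967^5·0.033^0 = 0.845537
Sum = 0.9898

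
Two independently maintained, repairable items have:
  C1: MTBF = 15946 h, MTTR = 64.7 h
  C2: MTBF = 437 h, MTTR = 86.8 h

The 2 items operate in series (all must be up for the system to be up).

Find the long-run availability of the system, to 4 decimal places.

A(C1) = MTBF/(MTBF+MTTR) = 15946/(15946+64.7) = 0.995959
A(C2) = MTBF/(MTBF+MTTR) = 437/(437+86.8) = 0.834288
Series availability: 0.995959 × 0.834288 = 0.8309

0.8309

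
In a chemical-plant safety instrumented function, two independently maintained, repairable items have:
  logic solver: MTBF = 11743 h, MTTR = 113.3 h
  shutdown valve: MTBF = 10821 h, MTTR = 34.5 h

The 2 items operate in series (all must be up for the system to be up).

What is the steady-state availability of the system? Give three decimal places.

0.987

A(logic solver) = MTBF/(MTBF+MTTR) = 11743/(11743+113.3) = 0.990444
A(shutdown valve) = MTBF/(MTBF+MTTR) = 10821/(10821+34.5) = 0.996822
Series availability: 0.990444 × 0.996822 = 0.987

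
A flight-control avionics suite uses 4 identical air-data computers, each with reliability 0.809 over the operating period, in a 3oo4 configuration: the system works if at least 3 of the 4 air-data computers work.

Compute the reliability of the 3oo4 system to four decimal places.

0.8329

R = Σ_{i=3}^{4} C(4,i) p^i (1−p)^{4−i} with p = 0.809
C(4,3)·0.809^3·0.191^1 = 0.404519
C(4,4)·0.809^4·0.191^0 = 0.428345
Sum = 0.8329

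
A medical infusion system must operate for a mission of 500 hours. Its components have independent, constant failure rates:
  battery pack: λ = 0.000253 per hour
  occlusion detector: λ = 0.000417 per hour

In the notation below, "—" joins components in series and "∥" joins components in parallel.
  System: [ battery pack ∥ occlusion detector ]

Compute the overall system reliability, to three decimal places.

0.978

R(battery pack) = exp(−0.000253 × 500) = 0.88117
R(occlusion detector) = exp(−0.000417 × 500) = 0.81180
Parallel (battery pack and occlusion detector): 1 − (1 − 0.88117)(1 − 0.81180) = 0.978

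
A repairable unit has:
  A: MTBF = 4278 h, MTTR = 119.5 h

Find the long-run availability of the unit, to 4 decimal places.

A(A) = MTBF/(MTBF+MTTR) = 4278/(4278+119.5) = 0.9728

0.9728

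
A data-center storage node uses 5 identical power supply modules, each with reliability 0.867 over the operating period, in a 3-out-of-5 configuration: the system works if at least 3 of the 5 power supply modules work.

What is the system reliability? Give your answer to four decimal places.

0.9809

R = Σ_{i=3}^{5} C(5,i) p^i (1−p)^{5−i} with p = 0.867
C(5,3)·0.867^3·0.133^2 = 0.115282
C(5,4)·0.867^4·0.133^1 = 0.375749
C(5,5)·0.867^5·0.133^0 = 0.489887
Sum = 0.9809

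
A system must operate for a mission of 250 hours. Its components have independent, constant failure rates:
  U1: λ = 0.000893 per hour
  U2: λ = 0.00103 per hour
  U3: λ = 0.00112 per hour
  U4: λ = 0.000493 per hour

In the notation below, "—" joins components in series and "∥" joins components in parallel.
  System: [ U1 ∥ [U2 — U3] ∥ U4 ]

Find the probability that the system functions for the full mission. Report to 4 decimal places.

R(U1) = exp(−0.000893 × 250) = 0.799915
R(U2) = exp(−0.00103 × 250) = 0.772982
R(U3) = exp(−0.00112 × 250) = 0.755784
R(U4) = exp(−0.000493 × 250) = 0.884043
Series (U2 and U3): 0.772982 × 0.755784 = 0.584207
Parallel (U1, [0.584207], and U4): 1 − (1 − 0.799915)(1 − 0.584207)(1 − 0.884043) = 0.9904

0.9904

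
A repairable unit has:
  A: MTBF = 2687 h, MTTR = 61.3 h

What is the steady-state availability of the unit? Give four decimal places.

A(A) = MTBF/(MTBF+MTTR) = 2687/(2687+61.3) = 0.9777

0.9777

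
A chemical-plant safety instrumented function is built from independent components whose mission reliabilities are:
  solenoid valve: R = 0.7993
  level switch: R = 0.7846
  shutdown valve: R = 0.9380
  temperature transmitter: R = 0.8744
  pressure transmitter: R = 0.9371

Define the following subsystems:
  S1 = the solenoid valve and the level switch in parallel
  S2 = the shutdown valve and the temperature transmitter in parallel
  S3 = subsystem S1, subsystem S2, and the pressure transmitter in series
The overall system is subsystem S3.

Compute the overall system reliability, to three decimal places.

Parallel (solenoid valve and level switch): 1 − (1 − 0.79930)(1 − 0.78460) = 0.95677
Parallel (shutdown valve and temperature transmitter): 1 − (1 − 0.93800)(1 − 0.87440) = 0.99221
Series ([0.95677], [0.99221], and pressure transmitter): 0.95677 × 0.99221 × 0.93710 = 0.890

0.890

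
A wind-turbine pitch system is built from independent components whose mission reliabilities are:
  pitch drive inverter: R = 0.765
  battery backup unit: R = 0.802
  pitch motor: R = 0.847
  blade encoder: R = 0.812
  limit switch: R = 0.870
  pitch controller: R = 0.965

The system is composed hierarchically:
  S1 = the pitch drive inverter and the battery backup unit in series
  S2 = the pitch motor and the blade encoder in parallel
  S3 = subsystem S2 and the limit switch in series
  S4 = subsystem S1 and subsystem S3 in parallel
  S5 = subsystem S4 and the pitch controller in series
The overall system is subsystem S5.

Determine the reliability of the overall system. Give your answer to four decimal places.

0.9072

Series (pitch drive inverter and battery backup unit): 0.765000 × 0.802000 = 0.613530
Parallel (pitch motor and blade encoder): 1 − (1 − 0.847000)(1 − 0.812000) = 0.971236
Series ([0.971236] and limit switch): 0.971236 × 0.870000 = 0.844975
Parallel ([0.613530] and [0.844975]): 1 − (1 − 0.613530)(1 − 0.844975) = 0.940087
Series ([0.940087] and pitch controller): 0.940087 × 0.965000 = 0.9072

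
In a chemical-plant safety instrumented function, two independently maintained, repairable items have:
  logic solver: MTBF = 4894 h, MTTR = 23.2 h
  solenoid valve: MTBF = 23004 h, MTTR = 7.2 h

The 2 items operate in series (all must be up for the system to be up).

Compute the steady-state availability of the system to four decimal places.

A(logic solver) = MTBF/(MTBF+MTTR) = 4894/(4894+23.2) = 0.995282
A(solenoid valve) = MTBF/(MTBF+MTTR) = 23004/(23004+7.2) = 0.999687
Series availability: 0.995282 × 0.999687 = 0.9950

0.9950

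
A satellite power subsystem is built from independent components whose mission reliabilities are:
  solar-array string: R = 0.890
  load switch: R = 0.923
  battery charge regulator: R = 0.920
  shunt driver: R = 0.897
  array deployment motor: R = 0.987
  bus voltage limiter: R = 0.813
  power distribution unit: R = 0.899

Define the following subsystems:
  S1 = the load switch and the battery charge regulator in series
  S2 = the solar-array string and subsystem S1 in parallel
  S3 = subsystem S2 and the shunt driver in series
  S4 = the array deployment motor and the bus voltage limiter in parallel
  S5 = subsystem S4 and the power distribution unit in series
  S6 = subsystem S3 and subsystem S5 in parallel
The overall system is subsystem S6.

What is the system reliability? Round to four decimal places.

Series (load switch and battery charge regulator): 0.923000 × 0.920000 = 0.849160
Parallel (solar-array string and [0.849160]): 1 − (1 − 0.890000)(1 − 0.849160) = 0.983408
Series ([0.983408] and shunt driver): 0.983408 × 0.897000 = 0.882117
Parallel (array deployment motor and bus voltage limiter): 1 − (1 − 0.987000)(1 − 0.813000) = 0.997569
Series ([0.997569] and power distribution unit): 0.997569 × 0.899000 = 0.896815
Parallel ([0.882117] and [0.896815]): 1 − (1 − 0.882117)(1 − 0.896815) = 0.9878

0.9878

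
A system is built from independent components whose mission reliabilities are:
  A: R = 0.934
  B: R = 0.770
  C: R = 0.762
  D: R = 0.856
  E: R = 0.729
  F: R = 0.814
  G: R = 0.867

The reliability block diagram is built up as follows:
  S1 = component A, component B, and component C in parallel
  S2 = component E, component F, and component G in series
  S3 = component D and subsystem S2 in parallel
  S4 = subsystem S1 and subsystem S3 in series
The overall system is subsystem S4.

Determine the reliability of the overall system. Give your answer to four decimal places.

Parallel (A, B, and C): 1 − (1 − 0.934000)(1 − 0.770000)(1 − 0.762000) = 0.996387
Series (E, F, and G): 0.729000 × 0.814000 × 0.867000 = 0.514483
Parallel (D and [0.514483]): 1 − (1 − 0.856000)(1 − 0.514483) = 0.930086
Series ([0.996387] and [0.930086]): 0.996387 × 0.930086 = 0.9267

0.9267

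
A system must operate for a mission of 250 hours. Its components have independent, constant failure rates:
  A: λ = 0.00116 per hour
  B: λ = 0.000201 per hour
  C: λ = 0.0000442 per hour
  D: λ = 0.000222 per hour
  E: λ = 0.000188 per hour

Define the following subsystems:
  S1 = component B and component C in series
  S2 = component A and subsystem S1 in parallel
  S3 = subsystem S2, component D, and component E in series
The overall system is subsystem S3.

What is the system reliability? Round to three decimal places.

0.889

R(A) = exp(−0.00116 × 250) = 0.74826
R(B) = exp(−0.000201 × 250) = 0.95099
R(C) = exp(−0.0000442 × 250) = 0.98901
R(D) = exp(−0.000222 × 250) = 0.94601
R(E) = exp(−0.000188 × 250) = 0.95409
Series (B and C): 0.95099 × 0.98901 = 0.94054
Parallel (A and [0.94054]): 1 − (1 − 0.74826)(1 − 0.94054) = 0.98503
Series ([0.98503], D, and E): 0.98503 × 0.94601 × 0.95409 = 0.889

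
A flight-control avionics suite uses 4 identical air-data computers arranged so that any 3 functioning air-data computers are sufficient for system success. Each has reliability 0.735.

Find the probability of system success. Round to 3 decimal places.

R = Σ_{i=3}^{4} C(4,i) p^i (1−p)^{4−i} with p = 0.735
C(4,3)·0.735^3·0.265^1 = 0.42089
C(4,4)·0.735^4·0.265^0 = 0.29184
Sum = 0.713

0.713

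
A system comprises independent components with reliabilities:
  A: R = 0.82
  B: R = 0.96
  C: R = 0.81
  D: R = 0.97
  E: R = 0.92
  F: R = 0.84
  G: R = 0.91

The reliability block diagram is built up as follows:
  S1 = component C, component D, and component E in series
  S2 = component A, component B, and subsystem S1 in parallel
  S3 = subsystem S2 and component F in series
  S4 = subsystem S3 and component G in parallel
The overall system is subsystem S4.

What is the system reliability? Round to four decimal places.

Series (C, D, and E): 0.810000 × 0.970000 × 0.920000 = 0.722844
Parallel (A, B, and [0.722844]): 1 − (1 − 0.820000)(1 − 0.960000)(1 − 0.722844) = 0.998004
Series ([0.998004] and F): 0.998004 × 0.840000 = 0.838323
Parallel ([0.838323] and G): 1 − (1 − 0.838323)(1 − 0.910000) = 0.9854

0.9854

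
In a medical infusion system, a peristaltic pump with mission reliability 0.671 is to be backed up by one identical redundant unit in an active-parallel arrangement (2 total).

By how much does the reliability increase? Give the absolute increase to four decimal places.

0.2208

R_before = 0.671
R_after = 1 − (1 − 0.671)^2 = 0.8918
ΔR = 0.8918 − 0.671 = 0.2208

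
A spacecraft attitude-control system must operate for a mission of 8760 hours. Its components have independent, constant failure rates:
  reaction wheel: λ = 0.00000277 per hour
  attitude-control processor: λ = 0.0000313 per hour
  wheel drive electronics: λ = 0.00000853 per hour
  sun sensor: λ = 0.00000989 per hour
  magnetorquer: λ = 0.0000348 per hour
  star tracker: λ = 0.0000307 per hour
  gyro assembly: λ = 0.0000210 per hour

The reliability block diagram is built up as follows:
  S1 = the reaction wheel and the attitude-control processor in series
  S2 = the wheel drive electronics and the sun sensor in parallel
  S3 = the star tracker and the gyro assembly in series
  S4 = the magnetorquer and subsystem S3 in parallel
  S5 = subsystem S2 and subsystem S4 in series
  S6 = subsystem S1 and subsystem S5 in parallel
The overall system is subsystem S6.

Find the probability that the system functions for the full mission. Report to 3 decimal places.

0.974

R(reaction wheel) = exp(−0.00000277 × 8760) = 0.97603
R(attitude-control processor) = exp(−0.0000313 × 8760) = 0.76019
R(wheel drive electronics) = exp(−0.00000853 × 8760) = 0.92800
R(sun sensor) = exp(−0.00000989 × 8760) = 0.91701
R(magnetorquer) = exp(−0.0000348 × 8760) = 0.73724
R(star tracker) = exp(−0.0000307 × 8760) = 0.76420
R(gyro assembly) = exp(−0.0000210 × 8760) = 0.83197
Series (reaction wheel and attitude-control processor): 0.97603 × 0.76019 = 0.74197
Parallel (wheel drive electronics and sun sensor): 1 − (1 − 0.92800)(1 − 0.91701) = 0.99402
Series (star tracker and gyro assembly): 0.76420 × 0.83197 = 0.63579
Parallel (magnetorquer and [0.63579]): 1 − (1 − 0.73724)(1 − 0.63579) = 0.90430
Series ([0.99402] and [0.90430]): 0.99402 × 0.90430 = 0.89889
Parallel ([0.74197] and [0.89889]): 1 − (1 − 0.74197)(1 − 0.89889) = 0.974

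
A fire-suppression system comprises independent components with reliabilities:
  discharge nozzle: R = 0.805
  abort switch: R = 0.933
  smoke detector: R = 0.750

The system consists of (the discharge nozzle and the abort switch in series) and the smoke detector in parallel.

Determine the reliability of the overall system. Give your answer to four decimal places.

Series (discharge nozzle and abort switch): 0.805000 × 0.933000 = 0.751065
Parallel ([0.751065] and smoke detector): 1 − (1 − 0.751065)(1 − 0.750000) = 0.9378

0.9378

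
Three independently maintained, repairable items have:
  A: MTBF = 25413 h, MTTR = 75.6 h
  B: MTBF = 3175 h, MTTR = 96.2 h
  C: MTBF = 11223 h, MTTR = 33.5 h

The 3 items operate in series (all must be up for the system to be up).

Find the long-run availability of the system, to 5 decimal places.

A(A) = MTBF/(MTBF+MTTR) = 25413/(25413+75.6) = 0.997034
A(B) = MTBF/(MTBF+MTTR) = 3175/(3175+96.2) = 0.970592
A(C) = MTBF/(MTBF+MTTR) = 11223/(11223+33.5) = 0.997024
Series availability: 0.997034 × 0.970592 × 0.997024 = 0.96483

0.96483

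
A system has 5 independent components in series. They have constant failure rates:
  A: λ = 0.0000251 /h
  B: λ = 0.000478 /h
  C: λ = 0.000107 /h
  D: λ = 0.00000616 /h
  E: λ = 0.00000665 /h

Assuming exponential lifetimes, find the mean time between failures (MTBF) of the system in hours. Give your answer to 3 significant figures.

Series of exponential components: λ_sys = Σ λ_i
λ_sys = 0.0000251 + 0.000478 + 0.000107 + 0.00000616 + 0.00000665 = 6.2291e-04 /h
MTBF = 1 / λ_sys = 1610 h

1610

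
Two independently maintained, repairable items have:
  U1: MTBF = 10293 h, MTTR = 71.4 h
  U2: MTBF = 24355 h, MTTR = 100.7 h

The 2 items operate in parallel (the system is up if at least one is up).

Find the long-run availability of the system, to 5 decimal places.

0.99997

A(U1) = MTBF/(MTBF+MTTR) = 10293/(10293+71.4) = 0.993111
A(U2) = MTBF/(MTBF+MTTR) = 24355/(24355+100.7) = 0.995882
Parallel availability: 1 − (1 − 0.993111)(1 − 0.995882) = 0.99997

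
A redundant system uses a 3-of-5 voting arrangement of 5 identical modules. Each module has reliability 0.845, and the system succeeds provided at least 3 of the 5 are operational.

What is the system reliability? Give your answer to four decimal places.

0.9709

R = Σ_{i=3}^{5} C(5,i) p^i (1−p)^{5−i} with p = 0.845
C(5,3)·0.845^3·0.155^2 = 0.144955
C(5,4)·0.845^4·0.155^1 = 0.395120
C(5,5)·0.845^5·0.155^0 = 0.430808
Sum = 0.9709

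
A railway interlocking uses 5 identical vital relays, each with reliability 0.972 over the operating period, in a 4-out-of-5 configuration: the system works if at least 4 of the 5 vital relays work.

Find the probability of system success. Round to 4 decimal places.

R = Σ_{i=4}^{5} C(5,i) p^i (1−p)^{5−i} with p = 0.972
C(5,4)·0.972^4·0.028^1 = 0.124966
C(5,5)·0.972^5·0.028^0 = 0.867624
Sum = 0.9926

0.9926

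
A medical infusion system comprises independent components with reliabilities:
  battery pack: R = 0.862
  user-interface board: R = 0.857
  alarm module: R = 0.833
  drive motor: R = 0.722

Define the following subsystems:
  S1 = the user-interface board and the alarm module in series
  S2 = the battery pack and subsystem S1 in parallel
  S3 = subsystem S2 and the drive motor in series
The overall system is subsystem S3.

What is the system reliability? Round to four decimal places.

Series (user-interface board and alarm module): 0.857000 × 0.833000 = 0.713881
Parallel (battery pack and [0.713881]): 1 − (1 − 0.862000)(1 − 0.713881) = 0.960516
Series ([0.960516] and drive motor): 0.960516 × 0.722000 = 0.6935

0.6935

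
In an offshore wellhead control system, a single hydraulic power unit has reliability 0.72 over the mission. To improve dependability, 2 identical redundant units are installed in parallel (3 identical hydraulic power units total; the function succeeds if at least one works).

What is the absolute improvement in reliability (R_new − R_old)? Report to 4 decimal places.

0.2580

R_before = 0.72
R_after = 1 − (1 − 0.72)^3 = 0.9780
ΔR = 0.9780 − 0.72 = 0.2580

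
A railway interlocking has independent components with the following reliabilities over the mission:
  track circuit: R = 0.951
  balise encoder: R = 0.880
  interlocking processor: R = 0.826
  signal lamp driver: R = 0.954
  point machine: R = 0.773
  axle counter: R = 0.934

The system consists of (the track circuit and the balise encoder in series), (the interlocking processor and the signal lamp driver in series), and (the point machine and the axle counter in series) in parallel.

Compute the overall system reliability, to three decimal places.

0.990

Series (track circuit and balise encoder): 0.95100 × 0.88000 = 0.83688
Series (interlocking processor and signal lamp driver): 0.82600 × 0.95400 = 0.78800
Series (point machine and axle counter): 0.77300 × 0.93400 = 0.72198
Parallel ([0.83688], [0.78800], and [0.72198]): 1 − (1 − 0.83688)(1 − 0.78800)(1 − 0.72198) = 0.990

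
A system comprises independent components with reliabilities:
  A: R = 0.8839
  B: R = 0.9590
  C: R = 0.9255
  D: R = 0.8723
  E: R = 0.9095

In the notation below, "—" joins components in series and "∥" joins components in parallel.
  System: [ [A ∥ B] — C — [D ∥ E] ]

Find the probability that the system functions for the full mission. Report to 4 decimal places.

Parallel (A and B): 1 − (1 − 0.883900)(1 − 0.959000) = 0.995240
Parallel (D and E): 1 − (1 − 0.872300)(1 − 0.909500) = 0.988443
Series ([0.995240], C, and [0.988443]): 0.995240 × 0.925500 × 0.988443 = 0.9104

0.9104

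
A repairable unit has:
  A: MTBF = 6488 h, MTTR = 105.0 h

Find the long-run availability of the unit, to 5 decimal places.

0.98407

A(A) = MTBF/(MTBF+MTTR) = 6488/(6488+105.0) = 0.98407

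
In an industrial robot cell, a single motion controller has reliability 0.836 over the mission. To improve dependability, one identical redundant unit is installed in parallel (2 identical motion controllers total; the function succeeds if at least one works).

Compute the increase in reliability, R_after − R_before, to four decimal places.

R_before = 0.836
R_after = 1 − (1 − 0.836)^2 = 0.9731
ΔR = 0.9731 − 0.836 = 0.1371

0.1371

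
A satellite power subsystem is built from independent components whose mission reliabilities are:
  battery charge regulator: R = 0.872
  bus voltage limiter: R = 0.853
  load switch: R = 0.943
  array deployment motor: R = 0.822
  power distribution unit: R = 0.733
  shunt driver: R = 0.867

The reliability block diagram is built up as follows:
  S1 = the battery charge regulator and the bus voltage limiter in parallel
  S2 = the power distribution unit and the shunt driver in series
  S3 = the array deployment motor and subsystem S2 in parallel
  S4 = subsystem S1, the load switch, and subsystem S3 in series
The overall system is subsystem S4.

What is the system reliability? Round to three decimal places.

0.865

Parallel (battery charge regulator and bus voltage limiter): 1 − (1 − 0.87200)(1 − 0.85300) = 0.98118
Series (power distribution unit and shunt driver): 0.73300 × 0.86700 = 0.63551
Parallel (array deployment motor and [0.63551]): 1 − (1 − 0.82200)(1 − 0.63551) = 0.93512
Series ([0.98118], load switch, and [0.93512]): 0.98118 × 0.94300 × 0.93512 = 0.865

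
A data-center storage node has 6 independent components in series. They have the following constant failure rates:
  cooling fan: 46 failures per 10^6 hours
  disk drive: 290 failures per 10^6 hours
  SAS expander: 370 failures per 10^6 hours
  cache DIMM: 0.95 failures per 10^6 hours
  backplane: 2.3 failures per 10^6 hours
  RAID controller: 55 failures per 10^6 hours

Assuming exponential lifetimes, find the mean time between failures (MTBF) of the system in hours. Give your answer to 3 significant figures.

Series of exponential components: λ_sys = Σ λ_i
λ_sys = 0.000046 + 0.00029 + 0.00037 + 0.00000095 + 0.0000023 + 0.000055 = 7.6425e-04 /h
MTBF = 1 / λ_sys = 1310 h

1310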